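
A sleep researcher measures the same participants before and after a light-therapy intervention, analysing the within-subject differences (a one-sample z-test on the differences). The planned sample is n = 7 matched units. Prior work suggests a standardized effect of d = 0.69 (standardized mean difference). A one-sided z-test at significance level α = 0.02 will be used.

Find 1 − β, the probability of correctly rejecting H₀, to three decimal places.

Noncentrality parameter: δ = d·√n = 0.69 × √7 = 1.8256
Critical value for a one-sided test at α = 0.02: z_α = 2.054.
Power = Φ(δ − 2.054) = Φ(-0.228) = 0.4098.

Power ≈ 0.410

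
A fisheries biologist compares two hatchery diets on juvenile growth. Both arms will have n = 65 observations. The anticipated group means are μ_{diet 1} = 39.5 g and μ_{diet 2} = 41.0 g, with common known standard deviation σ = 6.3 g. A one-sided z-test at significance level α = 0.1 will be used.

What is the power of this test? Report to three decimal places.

Power ≈ 0.530

Standardized effect: d = |μ_{diet 1} − μ_{diet 2}| / σ = |39.5 − 41.0| / 6.3 = 0.2381
Noncentrality parameter: δ = d·√(n/2) = 0.2381 × √(65/2) = 1.3574
Critical value for a one-sided test at α = 0.1: z_α = 1.282.
Power = Φ(δ − 1.282) = Φ(0.076) = 0.5302.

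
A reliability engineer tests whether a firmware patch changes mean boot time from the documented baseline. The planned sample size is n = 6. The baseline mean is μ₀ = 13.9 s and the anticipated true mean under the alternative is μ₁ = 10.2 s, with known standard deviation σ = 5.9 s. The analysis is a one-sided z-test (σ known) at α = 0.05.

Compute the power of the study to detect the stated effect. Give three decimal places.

Standardized effect: d = |μ₁ − μ₀| / σ = |10.2 − 13.9| / 5.9 = 0.6271
Noncentrality parameter: δ = d·√n = 0.6271 × √6 = 1.5361
One-sided α = 0.05 → critical value z_{0.05} = 1.645.
Power = P(Z > 1.645 − δ) = Φ(-0.109) = 0.4567.

Power ≈ 0.457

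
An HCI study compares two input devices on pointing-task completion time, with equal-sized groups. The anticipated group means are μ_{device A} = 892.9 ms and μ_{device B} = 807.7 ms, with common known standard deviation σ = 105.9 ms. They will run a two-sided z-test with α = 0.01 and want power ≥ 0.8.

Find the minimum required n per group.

n = 37 per group

Standardized effect: d = |μ_{device A} − μ_{device B}| / σ = |892.9 − 807.7| / 105.9 = 0.8045
Set Φ(δ − 2.576) = 0.8; then δ − 2.576 = Φ⁻¹(0.8) = 0.842, giving δ = 3.417.
(The Φ(−δ − z_{α/2}) term is vanishingly small for δ > 0 and is dropped in the standard sample-size formula.)
δ = d·√(n/2) ⇒ n = 2(δ/d)² = 2 × (3.417 / 0.8045)² = 36.09.
Round up to the next whole unit.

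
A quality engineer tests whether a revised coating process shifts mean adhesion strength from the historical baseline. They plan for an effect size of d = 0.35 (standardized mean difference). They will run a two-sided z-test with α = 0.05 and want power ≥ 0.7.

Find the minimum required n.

n = 51

Set Φ(δ − 1.960) = 0.7; then δ − 1.960 = Φ⁻¹(0.7) = 0.524, giving δ = 2.484.
(Ignoring the negligible lower-tail rejection probability gives the usual closed-form inversion.)
δ = d·√n ⇒ n = (δ/d)² = (2.484 / 0.35)² = 50.38.
Rounding up, n = 51.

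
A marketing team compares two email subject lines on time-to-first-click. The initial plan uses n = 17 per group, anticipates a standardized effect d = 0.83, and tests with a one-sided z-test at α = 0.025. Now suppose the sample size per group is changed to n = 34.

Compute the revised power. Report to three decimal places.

Power ≈ 0.928

With n = 34 per group: δ = d·√(n/2) = 0.83 × √(34/2) = 3.4222. Critical value z_{0.025} = 1.960.
Revised power = P(Z > 1.960 − δ) = Φ(1.462) = 0.9282.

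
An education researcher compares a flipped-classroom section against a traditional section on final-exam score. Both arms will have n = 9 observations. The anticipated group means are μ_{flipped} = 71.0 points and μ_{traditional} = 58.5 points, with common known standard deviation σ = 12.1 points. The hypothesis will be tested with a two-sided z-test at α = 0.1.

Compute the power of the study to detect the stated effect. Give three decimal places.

Power ≈ 0.708

Standardized effect: d = |μ_{flipped} − μ_{traditional}| / σ = |71.0 − 58.5| / 12.1 = 1.0331
Noncentrality parameter: δ = d·√(n/2) = 1.0331 × √(9/2) = 2.1914
Critical value for a two-sided test at α = 0.1: z_{α/2} = 1.645.
Power = Φ(δ − 1.645) + Φ(−δ − 1.645) = Φ(0.547) + Φ(-3.836) = 0.7077 + 0.0001 = 0.7077.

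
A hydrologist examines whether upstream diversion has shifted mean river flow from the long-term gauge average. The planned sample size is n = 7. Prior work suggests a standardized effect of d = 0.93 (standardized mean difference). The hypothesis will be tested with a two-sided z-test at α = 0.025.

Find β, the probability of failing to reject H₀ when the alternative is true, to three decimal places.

β ≈ 0.413

Noncentrality parameter: δ = d·√n = 0.93 × √7 = 2.4605
Two-sided α = 0.025 → critical value z_{0.0125} = 2.241.
Power = Φ(δ − 2.241) + Φ(−δ − 2.241) = Φ(0.219) + Φ(-4.702) = 0.5867 + 0.0000 = 0.5867.
Type II error: β = 1 − power = 1 − 0.5867 = 0.4133.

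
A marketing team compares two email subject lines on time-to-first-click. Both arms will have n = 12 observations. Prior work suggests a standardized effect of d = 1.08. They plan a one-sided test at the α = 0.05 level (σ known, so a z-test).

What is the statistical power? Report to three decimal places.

Noncentrality parameter: δ = d·√(n/2) = 1.08 × √(12/2) = 2.6454
One-sided α = 0.05 → critical value z_{0.05} = 1.645.
Power = P(Z > 1.645 − δ) = Φ(1.001) = 0.8415.

Power ≈ 0.841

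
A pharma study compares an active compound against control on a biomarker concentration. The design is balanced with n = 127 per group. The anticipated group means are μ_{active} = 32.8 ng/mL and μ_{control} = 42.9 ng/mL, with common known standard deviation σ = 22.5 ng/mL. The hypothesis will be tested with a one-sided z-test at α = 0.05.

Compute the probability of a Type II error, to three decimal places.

Standardized effect: d = |μ_{active} − μ_{control}| / σ = |32.8 − 42.9| / 22.5 = 0.4489
Noncentrality parameter: δ = d·√(n/2) = 0.4489 × √(127/2) = 3.5771
Critical value for a one-sided test at α = 0.05: z_α = 1.645.
Power = Φ(δ − 1.645) = Φ(1.932) = 0.9733.
Type II error: β = 1 − power = 1 − 0.9733 = 0.0267.

β ≈ 0.027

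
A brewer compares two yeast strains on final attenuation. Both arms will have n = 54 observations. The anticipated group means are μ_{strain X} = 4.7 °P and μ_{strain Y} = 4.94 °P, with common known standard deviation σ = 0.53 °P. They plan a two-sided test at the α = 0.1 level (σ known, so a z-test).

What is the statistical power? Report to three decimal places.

Standardized effect: d = |μ_{strain X} − μ_{strain Y}| / σ = |4.7 − 4.94| / 0.53 = 0.4528
Noncentrality parameter: δ = d·√(n/2) = 0.4528 × √(54/2) = 2.3530
Two-sided α = 0.1 → critical value z_{0.05} = 1.645.
Power = Φ(δ − 1.645) + Φ(−δ − 1.645) = Φ(0.708) + Φ(-3.998) = 0.7606 + 0.0000 = 0.7606.

Power ≈ 0.761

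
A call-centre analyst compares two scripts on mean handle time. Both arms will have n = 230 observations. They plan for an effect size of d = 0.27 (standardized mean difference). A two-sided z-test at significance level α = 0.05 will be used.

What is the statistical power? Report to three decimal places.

Power ≈ 0.825

Noncentrality parameter: δ = d·√(n/2) = 0.27 × √(230/2) = 2.8954
Critical value for a two-sided test at α = 0.05: z_{α/2} = 1.960.
Power = Φ(δ − 1.960) + Φ(−δ − 1.960) = Φ(0.935) + Φ(-4.855) = 0.8252 + 0.0000 = 0.8252.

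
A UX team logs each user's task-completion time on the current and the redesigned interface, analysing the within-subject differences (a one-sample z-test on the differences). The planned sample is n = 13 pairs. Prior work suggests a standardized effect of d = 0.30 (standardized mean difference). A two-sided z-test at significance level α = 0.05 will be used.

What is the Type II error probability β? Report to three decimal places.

β ≈ 0.809

Noncentrality parameter: δ = d·√n = 0.30 × √13 = 1.0817
Two-sided α = 0.05 → critical value z_{0.025} = 1.960.
Power = Φ(δ − 1.960) + Φ(−δ − 1.960) = Φ(-0.878) + Φ(-3.042) = 0.1899 + 0.0012 = 0.1911.
Type II error: β = 1 − power = 1 − 0.1911 = 0.8089.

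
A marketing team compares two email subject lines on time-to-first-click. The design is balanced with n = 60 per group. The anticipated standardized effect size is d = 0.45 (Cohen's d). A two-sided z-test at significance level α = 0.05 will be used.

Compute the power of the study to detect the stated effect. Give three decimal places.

Power ≈ 0.693

Noncentrality parameter: δ = d·√(n/2) = 0.45 × √(60/2) = 2.4648
Critical value for a two-sided test at α = 0.05: z_{α/2} = 1.960.
Power = Φ(δ − 1.960) + Φ(−δ − 1.960) = Φ(0.505) + Φ(-4.425) = 0.6931 + 0.0000 = 0.6932.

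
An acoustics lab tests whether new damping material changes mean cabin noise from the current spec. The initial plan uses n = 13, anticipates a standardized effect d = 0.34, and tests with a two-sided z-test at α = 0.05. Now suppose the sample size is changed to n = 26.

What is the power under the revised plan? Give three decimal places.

With n = 26: δ = d·√n = 0.34 × √26 = 1.7337. Critical value z_{0.025} = 1.960.
Revised power = Φ(δ − 1.960) + Φ(−δ − 1.960) = Φ(-0.226) + Φ(-3.694) = 0.4105 + 0.0001 = 0.4106.

Power ≈ 0.411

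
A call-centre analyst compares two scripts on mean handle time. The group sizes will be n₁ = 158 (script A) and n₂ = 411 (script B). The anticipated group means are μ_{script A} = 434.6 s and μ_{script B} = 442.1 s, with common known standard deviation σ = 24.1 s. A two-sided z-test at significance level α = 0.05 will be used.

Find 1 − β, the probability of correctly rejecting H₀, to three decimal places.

Standardized effect: d = |μ_{script A} − μ_{script B}| / σ = |434.6 − 442.1| / 24.1 = 0.3112
Noncentrality parameter: δ = d / √(1/n₁ + 1/n₂) = 0.3112 / √(1/158 + 1/411) = 3.3246
Critical value for a two-sided test at α = 0.05: z_{α/2} = 1.960.
Power = Φ(δ − 1.960) + Φ(−δ − 1.960) = Φ(1.365) + Φ(-5.285) = 0.9138 + 0.0000 = 0.9138.

Power ≈ 0.914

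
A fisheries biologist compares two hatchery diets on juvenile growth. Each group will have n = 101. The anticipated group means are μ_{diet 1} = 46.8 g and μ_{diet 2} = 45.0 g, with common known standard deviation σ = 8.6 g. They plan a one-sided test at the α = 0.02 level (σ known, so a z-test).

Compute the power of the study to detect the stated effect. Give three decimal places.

Standardized effect: d = |μ_{diet 1} − μ_{diet 2}| / σ = |46.8 − 45.0| / 8.6 = 0.2093
Noncentrality parameter: δ = d·√(n/2) = 0.2093 × √(101/2) = 1.4874
Critical value for a one-sided test at α = 0.02: z_α = 2.054.
Power = Φ(δ − 2.054) = Φ(-0.566) = 0.2856.

Power ≈ 0.286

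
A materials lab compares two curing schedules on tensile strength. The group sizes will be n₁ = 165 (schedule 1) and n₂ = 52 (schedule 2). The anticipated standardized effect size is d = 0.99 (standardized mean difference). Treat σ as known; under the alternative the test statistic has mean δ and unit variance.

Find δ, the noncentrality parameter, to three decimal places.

The noncentrality parameter scales effect size by the design's sample-size factor: δ = d / √(1/n₁ + 1/n₂) = 0.99 / √(1/165 + 1/52) = 6.2251

δ ≈ 6.225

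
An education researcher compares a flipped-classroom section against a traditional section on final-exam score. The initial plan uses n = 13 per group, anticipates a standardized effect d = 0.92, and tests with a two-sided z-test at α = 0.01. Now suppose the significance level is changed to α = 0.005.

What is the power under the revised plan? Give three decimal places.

δ = d·√(n/2) = 0.92 × √(13/2) = 2.3455 (unchanged). New critical value: z_{0.0025} = 2.807.
Revised power = Φ(δ − 2.807) + Φ(−δ − 2.807) = Φ(-0.461) + Φ(-5.153) = 0.3222 + 0.0000 = 0.3222.

Power ≈ 0.322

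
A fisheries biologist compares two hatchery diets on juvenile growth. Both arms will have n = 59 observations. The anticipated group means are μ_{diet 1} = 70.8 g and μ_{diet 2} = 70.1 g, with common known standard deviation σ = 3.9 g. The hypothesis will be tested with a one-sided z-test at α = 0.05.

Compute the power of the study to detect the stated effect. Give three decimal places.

Standardized effect: d = |μ_{diet 1} − μ_{diet 2}| / σ = |70.8 − 70.1| / 3.9 = 0.1795
Noncentrality parameter: δ = d·√(n/2) = 0.1795 × √(59/2) = 0.9749
One-sided α = 0.05 → critical value z_{0.05} = 1.645.
Power = Φ(δ − 1.645) = Φ(-0.670) = 0.2514.

Power ≈ 0.251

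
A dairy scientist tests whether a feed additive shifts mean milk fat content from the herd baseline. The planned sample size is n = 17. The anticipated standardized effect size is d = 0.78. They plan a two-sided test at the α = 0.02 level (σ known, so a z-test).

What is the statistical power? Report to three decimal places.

Power ≈ 0.813

Noncentrality parameter: δ = d·√n = 0.78 × √17 = 3.2160
Two-sided α = 0.02 → critical value z_{0.01} = 2.326.
Power = Φ(δ − 2.326) + Φ(−δ − 2.326) = Φ(0.890) + Φ(-5.542) = 0.8132 + 0.0000 = 0.8132.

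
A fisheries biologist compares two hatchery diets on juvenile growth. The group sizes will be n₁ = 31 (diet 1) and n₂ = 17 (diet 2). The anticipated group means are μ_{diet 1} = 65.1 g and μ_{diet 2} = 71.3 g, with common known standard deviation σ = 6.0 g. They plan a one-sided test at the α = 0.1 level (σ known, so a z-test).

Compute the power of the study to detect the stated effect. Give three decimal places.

Power ≈ 0.984

Standardized effect: d = |μ_{diet 1} − μ_{diet 2}| / σ = |65.1 − 71.3| / 6.0 = 1.0333
Noncentrality parameter: δ = d / √(1/n₁ + 1/n₂) = 1.0333 / √(1/31 + 1/17) = 3.4239
Critical value for a one-sided test at α = 0.1: z_α = 1.282.
Power = Φ(δ − 1.282) = Φ(2.142) = 0.9839.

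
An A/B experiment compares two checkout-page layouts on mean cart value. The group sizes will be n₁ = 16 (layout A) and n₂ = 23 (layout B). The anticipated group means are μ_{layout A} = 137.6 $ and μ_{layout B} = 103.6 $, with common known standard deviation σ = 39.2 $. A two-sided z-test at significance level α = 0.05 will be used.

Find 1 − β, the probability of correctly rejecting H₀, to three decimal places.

Power ≈ 0.759

Standardized effect: d = |μ_{layout A} − μ_{layout B}| / σ = |137.6 − 103.6| / 39.2 = 0.8673
Noncentrality parameter: λ = d / √(1/n₁ + 1/n₂) = 0.8673 / √(1/16 + 1/23) = 2.6643
Two-sided α = 0.05 → critical value z_{0.025} = 1.960.
Power = Φ(λ − 1.960) + Φ(−λ − 1.960) = Φ(0.704) + Φ(-4.624) = 0.7594 + 0.0000 = 0.7594.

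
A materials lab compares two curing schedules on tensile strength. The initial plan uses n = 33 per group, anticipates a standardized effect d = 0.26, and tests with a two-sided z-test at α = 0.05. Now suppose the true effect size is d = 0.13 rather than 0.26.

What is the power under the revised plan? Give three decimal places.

Power ≈ 0.083

With d = 0.13: δ = d·√(n/2) = 0.13 × √(33/2) = 0.5281. Critical value z_{0.025} = 1.960.
Revised power = Φ(δ − 1.960) + Φ(−δ − 1.960) = Φ(-1.432) + Φ(-2.488) = 0.0761 + 0.0064 = 0.0825.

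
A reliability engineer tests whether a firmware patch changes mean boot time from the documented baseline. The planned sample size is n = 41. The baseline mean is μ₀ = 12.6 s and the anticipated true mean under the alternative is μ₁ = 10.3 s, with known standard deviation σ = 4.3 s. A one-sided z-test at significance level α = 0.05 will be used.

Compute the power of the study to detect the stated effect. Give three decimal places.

Power ≈ 0.962

Standardized effect: d = |μ₁ − μ₀| / σ = |10.3 − 12.6| / 4.3 = 0.5349
Noncentrality parameter: δ = d·√n = 0.5349 × √41 = 3.4249
Critical value for a one-sided test at α = 0.05: z_α = 1.645.
Power = Φ(δ − 1.645) = Φ(1.780) = 0.9625.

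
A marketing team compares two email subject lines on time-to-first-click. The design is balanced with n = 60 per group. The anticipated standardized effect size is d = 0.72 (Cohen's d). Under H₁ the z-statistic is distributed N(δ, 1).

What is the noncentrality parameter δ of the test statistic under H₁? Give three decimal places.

The noncentrality parameter scales effect size by the design's sample-size factor: δ = d·√(n/2) = 0.72 × √(60/2) = 3.9436

δ ≈ 3.944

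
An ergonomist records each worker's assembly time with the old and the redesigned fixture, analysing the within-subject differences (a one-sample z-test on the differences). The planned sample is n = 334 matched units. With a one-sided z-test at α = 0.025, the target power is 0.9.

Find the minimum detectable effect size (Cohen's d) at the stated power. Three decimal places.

Need Φ(δ − 1.960) = 0.9, so δ = 1.960 + 1.282 = 3.242.
δ = d·√n ⇒ d = δ/√n = 3.242/√334 = 0.1774.

d ≈ 0.177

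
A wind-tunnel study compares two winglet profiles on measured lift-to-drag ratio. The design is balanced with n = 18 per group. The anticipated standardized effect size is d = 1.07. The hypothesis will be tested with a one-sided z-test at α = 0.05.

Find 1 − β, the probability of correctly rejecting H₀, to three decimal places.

Power ≈ 0.941

Noncentrality parameter: δ = d·√(n/2) = 1.07 × √(18/2) = 3.2100
One-sided α = 0.05 → critical value z_{0.05} = 1.645.
Power = P(Z > 1.645 − δ) = Φ(1.565) = 0.9412.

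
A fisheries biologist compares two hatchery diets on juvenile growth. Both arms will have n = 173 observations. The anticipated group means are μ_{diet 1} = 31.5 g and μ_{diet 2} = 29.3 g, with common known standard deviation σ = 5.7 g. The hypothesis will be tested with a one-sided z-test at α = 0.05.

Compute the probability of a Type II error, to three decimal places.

β ≈ 0.026

Standardized effect: d = |μ_{diet 1} − μ_{diet 2}| / σ = |31.5 − 29.3| / 5.7 = 0.3860
Noncentrality parameter: δ = d·√(n/2) = 0.3860 × √(173/2) = 3.5897
One-sided α = 0.05 → critical value z_{0.05} = 1.645.
Power = Φ(δ − 1.645) = Φ(1.945) = 0.9741.
Type II error: β = 1 − power = 1 − 0.9741 = 0.0259.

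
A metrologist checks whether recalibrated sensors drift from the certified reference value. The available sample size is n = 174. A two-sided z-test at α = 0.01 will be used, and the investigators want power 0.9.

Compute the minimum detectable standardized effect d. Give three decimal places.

d ≈ 0.292

Required noncentrality: δ = z_{0.005} + z_{0.10} = 2.576 + 1.282 = 3.857.
(The second rejection-region term Φ(−δ − z_{α/2}) is negligible and dropped.)
δ = d·√n ⇒ d = δ/√n = 3.857/√174 = 0.2924.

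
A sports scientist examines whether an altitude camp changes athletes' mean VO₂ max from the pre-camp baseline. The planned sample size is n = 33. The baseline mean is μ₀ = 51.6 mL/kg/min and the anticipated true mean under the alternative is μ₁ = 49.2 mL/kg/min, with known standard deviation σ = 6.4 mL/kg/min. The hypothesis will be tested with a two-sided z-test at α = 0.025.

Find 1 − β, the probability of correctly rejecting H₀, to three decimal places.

Standardized effect: d = |μ₁ − μ₀| / σ = |49.2 − 51.6| / 6.4 = 0.3750
Noncentrality parameter: δ = d·√n = 0.3750 × √33 = 2.1542
Critical value for a two-sided test at α = 0.025: z_{α/2} = 2.241.
Power = Φ(δ − 2.241) + Φ(−δ − 2.241) = Φ(-0.087) + Φ(-4.396) = 0.4653 + 0.0000 = 0.4653.

Power ≈ 0.465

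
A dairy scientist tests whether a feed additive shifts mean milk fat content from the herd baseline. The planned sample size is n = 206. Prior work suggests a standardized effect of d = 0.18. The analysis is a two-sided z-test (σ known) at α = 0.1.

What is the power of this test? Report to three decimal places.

Noncentrality parameter: δ = d·√n = 0.18 × √206 = 2.5835
Two-sided α = 0.1 → critical value z_{0.05} = 1.645.
Power = Φ(δ − 1.645) + Φ(−δ − 1.645) = Φ(0.939) + Φ(-4.228) = 0.8260 + 0.0000 = 0.8261.

Power ≈ 0.826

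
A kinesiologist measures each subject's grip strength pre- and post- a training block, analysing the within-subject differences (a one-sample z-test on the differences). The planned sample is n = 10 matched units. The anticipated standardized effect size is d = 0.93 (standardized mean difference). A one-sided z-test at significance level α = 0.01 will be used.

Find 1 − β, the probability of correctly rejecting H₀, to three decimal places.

Noncentrality parameter: δ = d·√n = 0.93 × √10 = 2.9409
One-sided α = 0.01 → critical value z_{0.01} = 2.326.
Power = Φ(δ − 2.326) = Φ(0.615) = 0.7306.

Power ≈ 0.731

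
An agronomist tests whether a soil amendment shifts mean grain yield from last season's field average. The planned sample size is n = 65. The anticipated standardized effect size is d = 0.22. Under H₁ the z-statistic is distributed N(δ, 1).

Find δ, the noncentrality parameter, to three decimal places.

The noncentrality parameter scales effect size by the design's sample-size factor: δ = d·√n = 0.22 × √65 = 1.7737

δ ≈ 1.774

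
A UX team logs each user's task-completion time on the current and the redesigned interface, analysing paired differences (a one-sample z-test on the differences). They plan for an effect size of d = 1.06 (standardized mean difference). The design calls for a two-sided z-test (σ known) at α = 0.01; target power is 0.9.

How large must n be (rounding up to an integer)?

Set Φ(δ − 2.576) = 0.9; then δ − 2.576 = Φ⁻¹(0.9) = 1.282, giving δ = 3.857.
(The Φ(−δ − z_{α/2}) term is vanishingly small for δ > 0 and is dropped in the standard sample-size formula.)
δ = d·√n ⇒ n = (δ/d)² = (3.857 / 1.06)² = 13.24.
Round up to the next whole unit.

n = 14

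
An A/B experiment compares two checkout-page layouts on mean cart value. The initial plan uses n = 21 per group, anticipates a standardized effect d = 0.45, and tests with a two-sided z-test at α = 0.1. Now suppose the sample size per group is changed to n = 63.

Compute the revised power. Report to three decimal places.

With n = 63 per group: δ = d·√(n/2) = 0.45 × √(63/2) = 2.5256. Critical value z_{0.05} = 1.645.
Revised power = Φ(δ − 1.645) + Φ(−δ − 1.645) = Φ(0.881) + Φ(-4.170) = 0.8108 + 0.0000 = 0.8108.

Power ≈ 0.811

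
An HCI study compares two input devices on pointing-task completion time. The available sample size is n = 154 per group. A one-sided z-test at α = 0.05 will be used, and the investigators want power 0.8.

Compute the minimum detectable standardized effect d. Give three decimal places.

Need Φ(δ − 1.645) = 0.8, so δ = 1.645 + 0.842 = 2.486.
δ = d·√(n/2) ⇒ d = δ/√(n/2) = 2.486/√(154/2) = 0.2834.

d ≈ 0.283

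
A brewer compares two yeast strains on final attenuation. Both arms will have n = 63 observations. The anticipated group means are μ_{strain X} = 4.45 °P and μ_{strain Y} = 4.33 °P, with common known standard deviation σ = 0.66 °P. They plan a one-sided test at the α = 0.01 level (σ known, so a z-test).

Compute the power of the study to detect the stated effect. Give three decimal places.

Power ≈ 0.096

Standardized effect: d = |μ_{strain X} − μ_{strain Y}| / σ = |4.45 − 4.33| / 0.66 = 0.1818
Noncentrality parameter: δ = d·√(n/2) = 0.1818 × √(63/2) = 1.0205
One-sided α = 0.01 → critical value z_{0.01} = 2.326.
Power = Φ(δ − 2.326) = Φ(-1.306) = 0.0958.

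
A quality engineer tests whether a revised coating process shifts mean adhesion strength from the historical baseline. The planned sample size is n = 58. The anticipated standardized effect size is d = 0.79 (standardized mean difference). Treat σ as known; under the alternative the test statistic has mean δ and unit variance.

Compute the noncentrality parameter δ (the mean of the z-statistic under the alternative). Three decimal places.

The noncentrality parameter scales effect size by the design's sample-size factor: δ = d·√n = 0.79 × √58 = 6.0165

δ ≈ 6.016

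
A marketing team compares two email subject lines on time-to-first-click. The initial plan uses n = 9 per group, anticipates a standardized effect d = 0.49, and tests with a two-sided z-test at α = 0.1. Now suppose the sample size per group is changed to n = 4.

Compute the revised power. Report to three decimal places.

Power ≈ 0.180

With n = 4 per group: δ = d·√(n/2) = 0.49 × √(4/2) = 0.6930. Critical value z_{0.05} = 1.645.
Revised power = Φ(δ − 1.645) + Φ(−δ − 1.645) = Φ(-0.952) + Φ(-2.338) = 0.1706 + 0.0097 = 0.1803.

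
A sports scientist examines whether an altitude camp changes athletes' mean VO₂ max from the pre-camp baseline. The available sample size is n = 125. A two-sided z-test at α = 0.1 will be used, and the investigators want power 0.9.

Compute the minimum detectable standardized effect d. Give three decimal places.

Required noncentrality: δ = z_{0.05} + z_{0.10} = 1.645 + 1.282 = 2.926.
(The second rejection-region term Φ(−δ − z_{α/2}) is negligible and dropped.)
δ = d·√n ⇒ d = δ/√n = 2.926/√125 = 0.2617.

d ≈ 0.262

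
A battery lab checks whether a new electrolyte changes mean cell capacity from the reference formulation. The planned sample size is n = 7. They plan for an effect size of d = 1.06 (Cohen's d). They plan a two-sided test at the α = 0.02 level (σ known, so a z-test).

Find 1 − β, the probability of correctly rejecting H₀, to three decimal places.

Power ≈ 0.684

Noncentrality parameter: δ = d·√n = 1.06 × √7 = 2.8045
Two-sided α = 0.02 → critical value z_{0.01} = 2.326.
Power = Φ(δ − 2.326) + Φ(−δ − 2.326) = Φ(0.478) + Φ(-5.131) = 0.6837 + 0.0000 = 0.6837.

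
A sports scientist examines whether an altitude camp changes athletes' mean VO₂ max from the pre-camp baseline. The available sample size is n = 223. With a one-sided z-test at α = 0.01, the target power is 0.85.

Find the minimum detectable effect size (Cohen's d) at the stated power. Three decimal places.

d ≈ 0.225

Need Φ(δ − 2.326) = 0.85, so δ = 2.326 + 1.036 = 3.363.
δ = d·√n ⇒ d = δ/√n = 3.363/√223 = 0.2252.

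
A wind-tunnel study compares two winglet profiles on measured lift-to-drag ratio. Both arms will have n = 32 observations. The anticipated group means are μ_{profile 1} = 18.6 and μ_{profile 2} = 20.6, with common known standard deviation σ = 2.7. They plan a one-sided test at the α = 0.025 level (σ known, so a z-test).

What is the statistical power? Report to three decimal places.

Standardized effect: d = |μ_{profile 1} − μ_{profile 2}| / σ = |18.6 − 20.6| / 2.7 = 0.7407
Noncentrality parameter: δ = d·√(n/2) = 0.7407 × √(32/2) = 2.9630
One-sided α = 0.025 → critical value z_{0.025} = 1.960.
Power = Φ(δ − 1.960) = Φ(1.003) = 0.8421.

Power ≈ 0.842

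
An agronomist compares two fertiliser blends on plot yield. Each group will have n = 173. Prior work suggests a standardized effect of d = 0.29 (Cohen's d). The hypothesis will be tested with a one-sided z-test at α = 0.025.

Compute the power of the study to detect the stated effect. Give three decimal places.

Power ≈ 0.769

Noncentrality parameter: δ = d·√(n/2) = 0.29 × √(173/2) = 2.6972
Critical value for a one-sided test at α = 0.025: z_α = 1.960.
Power = Φ(δ − 1.960) = Φ(0.737) = 0.7695.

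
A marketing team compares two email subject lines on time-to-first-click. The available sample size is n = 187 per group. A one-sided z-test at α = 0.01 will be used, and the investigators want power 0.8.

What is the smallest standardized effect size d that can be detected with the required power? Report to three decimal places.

d ≈ 0.328

Need Φ(δ − 2.326) = 0.8, so δ = 2.326 + 0.842 = 3.168.
δ = d·√(n/2) ⇒ d = δ/√(n/2) = 3.168/√(187/2) = 0.3276.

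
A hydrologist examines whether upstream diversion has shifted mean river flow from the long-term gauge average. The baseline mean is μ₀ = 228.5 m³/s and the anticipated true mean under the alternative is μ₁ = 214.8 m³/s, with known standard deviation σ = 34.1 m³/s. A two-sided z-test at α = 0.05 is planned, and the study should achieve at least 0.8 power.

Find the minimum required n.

n = 49

Standardized effect: d = |μ₁ − μ₀| / σ = |214.8 − 228.5| / 34.1 = 0.4018
Set Φ(δ − 1.960) = 0.8; then δ − 1.960 = Φ⁻¹(0.8) = 0.842, giving δ = 2.802.
(For δ > 0 the lower-tail rejection region contributes negligibly to power, so the one-term inversion is standard.)
δ = d·√n ⇒ n = (δ/d)² = (2.802 / 0.4018)² = 48.63.
Round up to the next whole unit.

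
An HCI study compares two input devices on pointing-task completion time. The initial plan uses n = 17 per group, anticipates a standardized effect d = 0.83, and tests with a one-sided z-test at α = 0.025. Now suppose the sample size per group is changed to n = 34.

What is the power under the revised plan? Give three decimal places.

Power ≈ 0.928

With n = 34 per group: δ = d·√(n/2) = 0.83 × √(34/2) = 3.4222. Critical value z_{0.025} = 1.960.
Revised power = Φ(δ − 1.960) = Φ(1.462) = 0.9282.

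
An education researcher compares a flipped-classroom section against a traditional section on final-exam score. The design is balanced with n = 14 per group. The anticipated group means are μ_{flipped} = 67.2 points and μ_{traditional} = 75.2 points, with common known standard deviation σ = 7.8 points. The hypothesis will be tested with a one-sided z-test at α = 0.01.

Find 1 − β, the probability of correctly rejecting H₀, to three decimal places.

Power ≈ 0.651

Standardized effect: d = |μ_{flipped} − μ_{traditional}| / σ = |67.2 − 75.2| / 7.8 = 1.0256
Noncentrality parameter: δ = d·√(n/2) = 1.0256 × √(14/2) = 2.7136
Critical value for a one-sided test at α = 0.01: z_α = 2.326.
Power = P(Z > 2.326 − δ) = Φ(0.387) = 0.6507.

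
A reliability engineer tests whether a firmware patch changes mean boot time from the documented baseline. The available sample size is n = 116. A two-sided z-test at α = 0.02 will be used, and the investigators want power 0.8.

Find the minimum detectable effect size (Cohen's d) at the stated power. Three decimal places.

d ≈ 0.294

Need Φ(δ − 2.326) = 0.8, so δ = 2.326 + 0.842 = 3.168.
(The second rejection-region term Φ(−δ − z_{α/2}) is negligible and dropped.)
δ = d·√n ⇒ d = δ/√n = 3.168/√116 = 0.2941.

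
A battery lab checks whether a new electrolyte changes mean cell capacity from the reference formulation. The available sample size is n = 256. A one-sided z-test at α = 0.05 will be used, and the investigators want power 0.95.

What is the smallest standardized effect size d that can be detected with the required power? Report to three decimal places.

d ≈ 0.206

Need Φ(δ − 1.645) = 0.95, so δ = 1.645 + 1.645 = 3.290.
δ = d·√n ⇒ d = δ/√n = 3.290/√256 = 0.2056.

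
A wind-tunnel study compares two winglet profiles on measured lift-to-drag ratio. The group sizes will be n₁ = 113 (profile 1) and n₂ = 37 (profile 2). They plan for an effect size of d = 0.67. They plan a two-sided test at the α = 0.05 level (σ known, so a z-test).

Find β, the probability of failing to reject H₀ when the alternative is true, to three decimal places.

Noncentrality parameter: δ = d / √(1/n₁ + 1/n₂) = 0.67 / √(1/113 + 1/37) = 3.5373
Critical value for a two-sided test at α = 0.05: z_{α/2} = 1.960.
Power = Φ(δ − 1.960) + Φ(−δ − 1.960) = Φ(1.577) + Φ(-5.497) = 0.9426 + 0.0000 = 0.9426.
Type II error: β = 1 − power = 1 − 0.9426 = 0.0574.

β ≈ 0.057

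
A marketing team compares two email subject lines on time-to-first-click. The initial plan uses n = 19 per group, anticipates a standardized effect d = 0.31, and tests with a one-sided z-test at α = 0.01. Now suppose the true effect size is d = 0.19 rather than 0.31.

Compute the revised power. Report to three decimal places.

With d = 0.19: δ = d·√(n/2) = 0.19 × √(19/2) = 0.5856. Critical value z_{0.01} = 2.326.
Revised power = P(Z > 2.326 − δ) = Φ(-1.741) = 0.0409.

Power ≈ 0.041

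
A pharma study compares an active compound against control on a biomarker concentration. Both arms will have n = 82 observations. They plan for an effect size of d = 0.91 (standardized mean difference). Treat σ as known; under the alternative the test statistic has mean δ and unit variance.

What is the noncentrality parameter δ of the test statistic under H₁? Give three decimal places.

δ = d·√(n/2) = 0.91 × √(82/2) = 5.8268

δ ≈ 5.827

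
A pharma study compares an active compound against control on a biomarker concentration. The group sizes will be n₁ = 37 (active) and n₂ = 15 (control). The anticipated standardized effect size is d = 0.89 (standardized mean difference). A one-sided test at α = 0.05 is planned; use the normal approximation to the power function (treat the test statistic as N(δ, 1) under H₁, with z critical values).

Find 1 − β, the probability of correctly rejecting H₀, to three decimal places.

Power ≈ 0.897

Noncentrality parameter: δ = d / √(1/n₁ + 1/n₂) = 0.89 / √(1/37 + 1/15) = 2.9076
Critical value for a one-sided test at α = 0.05: z_α = 1.645.
Power = P(Z > 1.645 − δ) = Φ(1.263) = 0.8967.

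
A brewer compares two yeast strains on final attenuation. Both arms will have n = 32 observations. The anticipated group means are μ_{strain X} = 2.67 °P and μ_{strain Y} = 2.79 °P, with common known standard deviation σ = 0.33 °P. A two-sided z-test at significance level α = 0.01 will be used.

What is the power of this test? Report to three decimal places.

Standardized effect: d = |μ_{strain X} − μ_{strain Y}| / σ = |2.67 − 2.79| / 0.33 = 0.3636
Noncentrality parameter: δ = d·√(n/2) = 0.3636 × √(32/2) = 1.4545
Two-sided α = 0.01 → critical value z_{0.005} = 2.576.
Power = Φ(δ − 2.576) + Φ(−δ − 2.576) = Φ(-1.121) + Φ(-4.030) = 0.1311 + 0.0000 = 0.1311.

Power ≈ 0.131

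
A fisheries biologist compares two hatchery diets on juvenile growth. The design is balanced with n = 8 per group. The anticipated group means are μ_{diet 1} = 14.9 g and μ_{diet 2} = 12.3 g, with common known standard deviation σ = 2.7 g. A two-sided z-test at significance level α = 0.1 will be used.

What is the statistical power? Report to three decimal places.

Standardized effect: d = |μ_{diet 1} − μ_{diet 2}| / σ = |14.9 − 12.3| / 2.7 = 0.9630
Noncentrality parameter: δ = d·√(n/2) = 0.9630 × √(8/2) = 1.9259
Critical value for a two-sided test at α = 0.1: z_{α/2} = 1.645.
Power = Φ(δ − 1.645) + Φ(−δ − 1.645) = Φ(0.281) + Φ(-3.571) = 0.6107 + 0.0002 = 0.6109.

Power ≈ 0.611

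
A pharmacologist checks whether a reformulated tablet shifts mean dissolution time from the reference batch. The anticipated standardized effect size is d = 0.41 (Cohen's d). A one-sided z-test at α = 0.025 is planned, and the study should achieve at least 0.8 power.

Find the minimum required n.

For power 0.8 need Φ(δ − z_{0.025}) = 0.8, so δ = z_{0.025} + z_{0.20} = 1.960 + 0.842 = 2.802.
δ = d·√n ⇒ n = (δ/d)² = (2.802 / 0.41)² = 46.69.
Round up to the next whole unit.

n = 47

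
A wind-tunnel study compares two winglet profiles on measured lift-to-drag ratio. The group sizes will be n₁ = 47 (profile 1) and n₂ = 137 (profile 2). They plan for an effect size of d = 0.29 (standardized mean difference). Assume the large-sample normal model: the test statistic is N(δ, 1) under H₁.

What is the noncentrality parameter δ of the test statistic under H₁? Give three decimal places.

δ ≈ 1.716

δ = d / √(1/n₁ + 1/n₂) = 0.29 / √(1/47 + 1/137) = 1.7155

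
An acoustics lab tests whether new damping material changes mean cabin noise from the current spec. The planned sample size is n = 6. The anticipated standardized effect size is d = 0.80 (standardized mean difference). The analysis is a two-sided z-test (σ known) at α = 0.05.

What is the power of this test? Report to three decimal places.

Power ≈ 0.500

Noncentrality parameter: δ = d·√n = 0.80 × √6 = 1.9596
Critical value for a two-sided test at α = 0.05: z_{α/2} = 1.960.
Power = Φ(δ − 1.960) + Φ(−δ − 1.960) = Φ(0.000) + Φ(-3.920) = 0.4999 + 0.0000 = 0.4999.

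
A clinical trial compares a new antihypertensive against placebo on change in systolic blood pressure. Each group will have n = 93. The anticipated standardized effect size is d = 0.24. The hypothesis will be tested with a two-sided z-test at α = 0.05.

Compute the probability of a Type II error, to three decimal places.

Noncentrality parameter: δ = d·√(n/2) = 0.24 × √(93/2) = 1.6366
Critical value for a two-sided test at α = 0.05: z_{α/2} = 1.960.
Power = Φ(δ − 1.960) + Φ(−δ − 1.960) = Φ(-0.323) + Φ(-3.597) = 0.3732 + 0.0002 = 0.3734.
Type II error: β = 1 − power = 1 − 0.3734 = 0.6266.

β ≈ 0.627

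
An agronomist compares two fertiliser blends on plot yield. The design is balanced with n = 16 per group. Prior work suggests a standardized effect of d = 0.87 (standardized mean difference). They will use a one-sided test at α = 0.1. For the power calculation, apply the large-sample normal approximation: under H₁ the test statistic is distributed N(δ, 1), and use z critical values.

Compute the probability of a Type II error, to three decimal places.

β ≈ 0.119

Noncentrality parameter: δ = d·√(n/2) = 0.87 × √(16/2) = 2.4607
Critical value for a one-sided test at α = 0.1: z_α = 1.282.
Power = Φ(δ − 1.282) = Φ(1.179) = 0.8808.
Type II error: β = 1 − power = 1 − 0.8808 = 0.1192.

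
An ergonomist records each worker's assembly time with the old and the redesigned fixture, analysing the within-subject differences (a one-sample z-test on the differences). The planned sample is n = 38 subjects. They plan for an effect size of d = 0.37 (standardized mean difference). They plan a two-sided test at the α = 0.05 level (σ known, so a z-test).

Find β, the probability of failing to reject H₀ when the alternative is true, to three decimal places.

Noncentrality parameter: δ = d·√n = 0.37 × √38 = 2.2808
Two-sided α = 0.05 → critical value z_{0.025} = 1.960.
Power = Φ(δ − 1.960) + Φ(−δ − 1.960) = Φ(0.321) + Φ(-4.241) = 0.6258 + 0.0000 = 0.6259.
Type II error: β = 1 − power = 1 − 0.6259 = 0.3741.

β ≈ 0.374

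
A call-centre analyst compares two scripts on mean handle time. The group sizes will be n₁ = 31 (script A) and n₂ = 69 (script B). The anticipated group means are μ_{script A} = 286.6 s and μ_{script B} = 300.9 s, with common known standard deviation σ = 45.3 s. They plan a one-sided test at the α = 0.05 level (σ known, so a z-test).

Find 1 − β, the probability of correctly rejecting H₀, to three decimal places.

Power ≈ 0.427

Standardized effect: d = |μ_{script A} − μ_{script B}| / σ = |286.6 − 300.9| / 45.3 = 0.3157
Noncentrality parameter: δ = d / √(1/n₁ + 1/n₂) = 0.3157 / √(1/31 + 1/69) = 1.4600
Critical value for a one-sided test at α = 0.05: z_α = 1.645.
Power = P(Z > 1.645 − δ) = Φ(-0.185) = 0.4267.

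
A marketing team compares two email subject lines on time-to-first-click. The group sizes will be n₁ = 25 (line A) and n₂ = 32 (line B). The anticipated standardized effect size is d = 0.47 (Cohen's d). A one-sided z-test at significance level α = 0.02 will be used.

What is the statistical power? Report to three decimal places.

Power ≈ 0.385

Noncentrality parameter: λ = d / √(1/n₁ + 1/n₂) = 0.47 / √(1/25 + 1/32) = 1.7608
One-sided α = 0.02 → critical value z_{0.02} = 2.054.
Power = P(Z > 2.054 − λ) = Φ(-0.293) = 0.3848.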